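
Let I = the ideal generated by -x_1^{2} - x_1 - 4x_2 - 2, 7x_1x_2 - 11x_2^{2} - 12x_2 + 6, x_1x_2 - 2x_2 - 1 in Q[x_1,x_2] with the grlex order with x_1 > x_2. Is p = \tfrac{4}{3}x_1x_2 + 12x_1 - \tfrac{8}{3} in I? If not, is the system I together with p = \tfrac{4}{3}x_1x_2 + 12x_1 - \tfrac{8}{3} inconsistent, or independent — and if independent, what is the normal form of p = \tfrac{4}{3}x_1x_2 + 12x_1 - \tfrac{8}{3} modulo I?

First compute the reduced Gröbner basis of I by Buchberger's algorithm.
f_1 = -x_1^{2} - x_1 - 4x_2 - 2, LT = x_1^{2}.
f_2 = 7x_1x_2 - 11x_2^{2} - 12x_2 + 6, LT = x_1x_2.
f_3 = x_1x_2 - 2x_2 - 1, LT = x_1x_2.

S(f_1,f_2): lcm = x_1^{2}x_2. S = \tfrac{11}{7}x_1x_2^{2} + \tfrac{19}{7}x_1x_2 + 4x_2^{2} - \tfrac{6}{7}x_1 + 2x_2.
  leading term x_1x_2^{2}: subtract (\tfrac{11}{49}x_2)·f_2 from \tfrac{11}{7}x_1x_2^{2} + \tfrac{19}{7}x_1x_2 + 4x_2^{2} - \tfrac{6}{7}x_1 + 2x_2 → \tfrac{121}{49}x_2^{3} + \tfrac{19}{7}x_1x_2 + \tfrac{328}{49}x_2^{2} - \tfrac{6}{7}x_1 + \tfrac{32}{49}x_2
  leading term x_2^{3}: no divisor's leading term divides it; move \tfrac{121}{49}x_2^{3} to the remainder.
  leading term x_1x_2: subtract (\tfrac{19}{49})·f_2 from \tfrac{19}{7}x_1x_2 + \tfrac{328}{49}x_2^{2} - \tfrac{6}{7}x_1 + \tfrac{32}{49}x_2 → \tfrac{537}{49}x_2^{2} - \tfrac{6}{7}x_1 + \tfrac{260}{49}x_2 - \tfrac{114}{49}
  leading term x_2^{2}: no divisor's leading term divides it; move \tfrac{537}{49}x_2^{2} to the remainder.
  leading term x_1: no divisor's leading term divides it; move -\tfrac{6}{7}x_1 to the remainder.
  leading term x_2: no divisor's leading term divides it; move \tfrac{260}{49}x_2 to the remainder.
  leading term 1: no divisor's leading term divides it; move -\tfrac{114}{49} to the remainder.
  remainder \tfrac{121}{49}x_2^{3} + \tfrac{537}{49}x_2^{2} - \tfrac{6}{7}x_1 + \tfrac{260}{49}x_2 - \tfrac{114}{49} ≠ 0; add h_4 = \tfrac{121}{49}x_2^{3} + \tfrac{537}{49}x_2^{2} - \tfrac{6}{7}x_1 + \tfrac{260}{49}x_2 - \tfrac{114}{49} to the basis.

S(f_1,f_3): lcm = x_1^{2}x_2. S = 3x_1x_2 + 4x_2^{2} + x_1 + 2x_2.
  leading term x_1x_2: subtract (\tfrac{3}{7})·f_2 from 3x_1x_2 + 4x_2^{2} + x_1 + 2x_2 → \tfrac{61}{7}x_2^{2} + x_1 + \tfrac{50}{7}x_2 - \tfrac{18}{7}
  leading term x_2^{2}: no divisor's leading term divides it; move \tfrac{61}{7}x_2^{2} to the remainder.
  leading term x_1: no divisor's leading term divides it; move x_1 to the remainder.
  leading term x_2: no divisor's leading term divides it; move \tfrac{50}{7}x_2 to the remainder.
  leading term 1: no divisor's leading term divides it; move -\tfrac{18}{7} to the remainder.
  remainder \tfrac{61}{7}x_2^{2} + x_1 + \tfrac{50}{7}x_2 - \tfrac{18}{7} ≠ 0; add h_5 = \tfrac{61}{7}x_2^{2} + x_1 + \tfrac{50}{7}x_2 - \tfrac{18}{7} to the basis.

S(f_2,f_3): lcm = x_1x_2. S = -\tfrac{11}{7}x_2^{2} + \tfrac{2}{7}x_2 + \tfrac{13}{7}.
  leading term x_2^{2}: subtract (-\tfrac{11}{61})·h_5 from -\tfrac{11}{7}x_2^{2} + \tfrac{2}{7}x_2 + \tfrac{13}{7} → \tfrac{11}{61}x_1 + \tfrac{96}{61}x_2 + \tfrac{85}{61}
  leading term x_1: no divisor's leading term divides it; move \tfrac{11}{61}x_1 to the remainder.
  leading term x_2: no divisor's leading term divides it; move \tfrac{96}{61}x_2 to the remainder.
  leading term 1: no divisor's leading term divides it; move \tfrac{85}{61} to the remainder.
  remainder \tfrac{11}{61}x_1 + \tfrac{96}{61}x_2 + \tfrac{85}{61} ≠ 0; add h_6 = \tfrac{11}{61}x_1 + \tfrac{96}{61}x_2 + \tfrac{85}{61} to the basis.

S(f_3,h_4): lcm = x_1x_2^{3}. S = -\tfrac{537}{121}x_1x_2^{2} - 2x_2^{3} + \tfrac{42}{121}x_1^{2} - \tfrac{260}{121}x_1x_2 - x_2^{2} + \tfrac{114}{121}x_1.
  leading term x_1x_2^{2}: subtract (-\tfrac{537}{847}x_2)·f_2 from -\tfrac{537}{121}x_1x_2^{2} - 2x_2^{3} + \tfrac{42}{121}x_1^{2} - \tfrac{260}{121}x_1x_2 - x_2^{2} + \tfrac{114}{121}x_1 → -\tfrac{691}{77}x_2^{3} + \tfrac{42}{121}x_1^{2} - \tfrac{260}{121}x_1x_2 - \tfrac{7291}{847}x_2^{2} + \tfrac{114}{121}x_1 + \tfrac{3222}{847}x_2
  leading term x_2^{3}: subtract (-\tfrac{4837}{1331})·h_4 from -\tfrac{691}{77}x_2^{3} + \tfrac{42}{121}x_1^{2} - \tfrac{260}{121}x_1x_2 - \tfrac{7291}{847}x_2^{2} + \tfrac{114}{121}x_1 + \tfrac{3222}{847}x_2 → \tfrac{42}{121}x_1^{2} - \tfrac{260}{121}x_1x_2 + \tfrac{290866}{9317}x_2^{2} - \tfrac{2892}{1331}x_1 + \tfrac{215102}{9317}x_2 - \tfrac{78774}{9317}
  leading term x_1^{2}: subtract (-\tfrac{42}{121})·f_1 from \tfrac{42}{121}x_1^{2} - \tfrac{260}{121}x_1x_2 + \tfrac{290866}{9317}x_2^{2} - \tfrac{2892}{1331}x_1 + \tfrac{215102}{9317}x_2 - \tfrac{78774}{9317} → -\tfrac{260}{121}x_1x_2 + \tfrac{290866}{9317}x_2^{2} - \tfrac{3354}{1331}x_1 + \tfrac{202166}{9317}x_2 - \tfrac{85242}{9317}
  leading term x_1x_2: subtract (-\tfrac{260}{847})·f_2 from -\tfrac{260}{121}x_1x_2 + \tfrac{290866}{9317}x_2^{2} - \tfrac{3354}{1331}x_1 + \tfrac{202166}{9317}x_2 - \tfrac{85242}{9317} → \tfrac{37058}{1331}x_2^{2} - \tfrac{3354}{1331}x_1 + \tfrac{23978}{1331}x_2 - \tfrac{9726}{1331}
  leading term x_2^{2}: subtract (\tfrac{259406}{81191})·h_5 from \tfrac{37058}{1331}x_2^{2} - \tfrac{3354}{1331}x_1 + \tfrac{23978}{1331}x_2 - \tfrac{9726}{1331} → -\tfrac{464000}{81191}x_1 - \tfrac{390242}{81191}x_2 + \tfrac{73758}{81191}
  leading term x_1: subtract (-\tfrac{464000}{14641})·h_6 from -\tfrac{464000}{81191}x_1 - \tfrac{390242}{81191}x_2 + \tfrac{73758}{81191} → \tfrac{659858}{14641}x_2 + \tfrac{659858}{14641}
  leading term x_2: no divisor's leading term divides it; move \tfrac{659858}{14641}x_2 to the remainder.
  leading term 1: no divisor's leading term divides it; move \tfrac{659858}{14641} to the remainder.
  remainder \tfrac{659858}{14641}x_2 + \tfrac{659858}{14641} ≠ 0; add h_7 = \tfrac{659858}{14641}x_2 + \tfrac{659858}{14641} to the basis.

The other S-polynomials (S(f_1,h_4), S(f_2,h_4), S(f_1,h_5), S(f_2,h_5), S(f_3,h_5), S(h_4,h_5), S(f_1,h_6), S(f_2,h_6), S(f_3,h_6), S(h_4,h_6), S(h_5,h_6), S(f_1,h_7), S(f_2,h_7), S(f_3,h_7), S(h_4,h_7), S(h_5,h_7), S(h_6,h_7)) all reduce to 0 modulo the current basis, so we have a Gröbner basis.
Inter-reduce: drop elements whose leading term is divisible by another's, tail-reduce, and make monic.
Reduced Gröbner basis: {x_1 - 1, x_2 + 1}.
Label its elements g_1 = x_1 - 1, g_2 = x_2 + 1.

Reduce p = \tfrac{4}{3}x_1x_2 + 12x_1 - \tfrac{8}{3} modulo G:
  leading term x_1x_2: subtract (\tfrac{4}{3}x_2)·g_1 from \tfrac{4}{3}x_1x_2 + 12x_1 - \tfrac{8}{3} → 12x_1 + \tfrac{4}{3}x_2 - \tfrac{8}{3}
  leading term x_1: subtract (12)·g_1 from 12x_1 + \tfrac{4}{3}x_2 - \tfrac{8}{3} → \tfrac{4}{3}x_2 + \tfrac{28}{3}
  leading term x_2: subtract (\tfrac{4}{3})·g_2 from \tfrac{4}{3}x_2 + \tfrac{28}{3} → 8
  leading term 1: no divisor's leading term divides it; move 8 to the remainder.
  normal form = 8.
The normal form is nonzero, so p ∉ I. Since p minus its normal form lies in I, I + (p) = I + (r) where r = 8; decide whether this ideal is the whole ring.
Here r = 8 is a nonzero constant, hence a unit: 1 ∈ I + (p), the Gröbner basis of I + (p) is {1}, and the enlarged system has no common solution — adjoining p is inconsistent.

Adjoining \tfrac{4}{3}x_1x_2 + 12x_1 - \tfrac{8}{3} makes the ideal the whole ring: the system is inconsistent.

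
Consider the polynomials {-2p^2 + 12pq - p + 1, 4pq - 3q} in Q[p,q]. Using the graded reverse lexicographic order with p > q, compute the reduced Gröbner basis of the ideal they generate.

f_1 = -2p^2 + 12pq - p + 1, LT = p^2.
f_2 = 4pq - 3q, LT = pq.

S(f_1,f_2): lcm = p^2q. S = -6pq^2 + 5/4pq - 1/2q.
  leading term pq^2: subtract (-3/2q)·f_2 from -6pq^2 + 5/4pq - 1/2q → 5/4pq - 9/2q^2 - 1/2q
  leading term pq: subtract (5/16)·f_2 from 5/4pq - 9/2q^2 - 1/2q → -9/2q^2 + 7/16q
  leading term q^2: no divisor's leading term divides it; move -9/2q^2 to the remainder.
  leading term q: no divisor's leading term divides it; move 7/16q to the remainder.
  remainder -9/2q^2 + 7/16q ≠ 0; add g_3 = -9/2q^2 + 7/16q to the basis.

The other S-polynomials (S(f_1,g_3), S(f_2,g_3)) all reduce to 0 modulo the current basis, so we have a Gröbner basis.

G = {p^2 + 1/2p - 9/2q - 1/2, pq - 3/4q, q^2 - 7/72q}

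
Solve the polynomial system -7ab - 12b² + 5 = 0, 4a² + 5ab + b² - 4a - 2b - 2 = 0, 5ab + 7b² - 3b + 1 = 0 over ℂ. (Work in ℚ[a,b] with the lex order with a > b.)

{(-1, 1)}

Compute a lex Gröbner basis by Buchberger's algorithm.
f_1 = -7ab - 12b² + 5, LT = ab.
f_2 = 4a² + 5ab - 4a + b² - 2b - 2, LT = a².
f_3 = 5ab + 7b² - 3b + 1, LT = ab.

S(f_1,f_2): lcm = a²b. S = 13/28ab² + ab - 5/7a - ¼b³ + ½b² + ½b.
  reduce S modulo (f_1, f_2, f_3):
  remainder -5/7a - 205/196b³ - 17/14b² + 163/196b + 5/7 ≠ 0; add h_4 = -5/7a - 205/196b³ - 17/14b² + 163/196b + 5/7 to the basis.

S(f_1,f_3): lcm = ab. S = 11/35b² + ⅗b - 32/35.
  reduce S modulo (f_1, f_2, f_3, h_4):
  remainder 11/35b² + ⅗b - 32/35 ≠ 0; add h_5 = 11/35b² + ⅗b - 32/35 to the basis.

S(f_2,f_3): lcm = a²b. S = -3/20ab² - ⅖ab - ⅕a + ¼b³ - ½b² - ½b.
  reduce S modulo (f_1, f_2, f_3, h_4, h_5):
  remainder 10283/3025b - 10283/3025 ≠ 0; add h_6 = 10283/3025b - 10283/3025 to the basis.

The other S-polynomials (S(f_1,h_4), S(f_2,h_4), S(f_3,h_4), S(f_1,h_5), S(f_2,h_5), S(f_3,h_5), S(h_4,h_5), S(f_1,h_6), S(f_2,h_6), S(f_3,h_6), S(h_4,h_6), S(h_5,h_6)) all reduce to 0 modulo the current basis, so we have a Gröbner basis.
Inter-reduce: drop elements whose leading term is divisible by another's, tail-reduce, and make monic.
Reduced Gröbner basis: {a + 1, b - 1}.

Since the basis is lex-ordered, b - 1 is univariate in b. Its roots are {1}. Back-substituting each root into the other basis elements fixes the other coordinates.
  b = 1: the earlier basis element becomes a + 1 = 0, giving a = -1 — point (-1, 1).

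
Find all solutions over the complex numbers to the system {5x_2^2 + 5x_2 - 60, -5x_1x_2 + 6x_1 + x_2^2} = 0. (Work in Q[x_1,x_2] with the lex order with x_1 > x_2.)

Compute a lex Gröbner basis by Buchberger's algorithm.
f_1 = 5x_2^2 + 5x_2 - 60, LT = x_2^2.
f_2 = -5x_1x_2 + 6x_1 + x_2^2, LT = x_1x_2.

S(f_1,f_2): lcm = x_1x_2^2. S = 11/5x_1x_2 - 12x_1 + 1/5x_2^3.
  leading term x_1x_2: subtract (-11/25)·f_2 from 11/5x_1x_2 - 12x_1 + 1/5x_2^3 → -234/25x_1 + 1/5x_2^3 + 11/25x_2^2
  leading term x_1: no divisor's leading term divides it; move -234/25x_1 to the remainder.
  leading term x_2^3: subtract (1/25x_2)·f_1 from 1/5x_2^3 + 11/25x_2^2 → 6/25x_2^2 + 12/5x_2
  leading term x_2^2: subtract (6/125)·f_1 from 6/25x_2^2 + 12/5x_2 → 54/25x_2 + 72/25
  leading term x_2: no divisor's leading term divides it; move 54/25x_2 to the remainder.
  leading term 1: no divisor's leading term divides it; move 72/25 to the remainder.
  remainder -234/25x_1 + 54/25x_2 + 72/25 ≠ 0; add h_3 = -234/25x_1 + 54/25x_2 + 72/25 to the basis.

The other S-polynomials (S(f_1,h_3), S(f_2,h_3)) all reduce to 0 modulo the current basis, so we have a Gröbner basis.
Inter-reduce: drop elements whose leading term is divisible by another's, tail-reduce, and make monic.
Reduced Gröbner basis: {x_1 - 3/13x_2 - 4/13, x_2^2 + x_2 - 12}.

From the last basis element, x_2^2 + x_2 - 12 = 0, so x_2 takes values in {-4, 3}. Each choice, substituted upward through the basis, yields the corresponding point(s) of the solution set.
  x_2 = -4: the earlier basis element becomes x_1 + 8/13 = 0, giving x_1 = -8/13 — point (-8/13, -4).
  x_2 = 3: the earlier basis element becomes x_1 - 1 = 0, giving x_1 = 1 — point (1, 3).
Check: every point annihilates each of the original generators.

{(-8/13, -4), (1, 3)}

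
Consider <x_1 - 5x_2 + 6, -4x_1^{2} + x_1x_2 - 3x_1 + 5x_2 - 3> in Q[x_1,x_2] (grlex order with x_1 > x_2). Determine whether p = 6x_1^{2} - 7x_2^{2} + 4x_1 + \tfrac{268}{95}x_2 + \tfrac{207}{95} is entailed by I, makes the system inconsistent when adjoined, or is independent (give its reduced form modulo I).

6x_1^{2} - 7x_2^{2} + 4x_1 + \tfrac{268}{95}x_2 + \tfrac{207}{95} lies in I (it reduces to 0).

First compute the reduced Gröbner basis of I by Buchberger's algorithm.
f_1 = x_1 - 5x_2 + 6, LT = x_1.
f_2 = -4x_1^{2} + x_1x_2 - 3x_1 + 5x_2 - 3, LT = x_1^{2}.

S(f_1,f_2): lcm = x_1^{2}. S = -\tfrac{19}{4}x_1x_2 + \tfrac{21}{4}x_1 + \tfrac{5}{4}x_2 - \tfrac{3}{4}.
  leading term x_1x_2: subtract (-\tfrac{19}{4}x_2)·f_1 from -\tfrac{19}{4}x_1x_2 + \tfrac{21}{4}x_1 + \tfrac{5}{4}x_2 - \tfrac{3}{4} → -\tfrac{95}{4}x_2^{2} + \tfrac{21}{4}x_1 + \tfrac{119}{4}x_2 - \tfrac{3}{4}
  leading term x_2^{2}: no divisor's leading term divides it; move -\tfrac{95}{4}x_2^{2} to the remainder.
  leading term x_1: subtract (\tfrac{21}{4})·f_1 from \tfrac{21}{4}x_1 + \tfrac{119}{4}x_2 - \tfrac{3}{4} → 56x_2 - \tfrac{129}{4}
  leading term x_2: no divisor's leading term divides it; move 56x_2 to the remainder.
  leading term 1: no divisor's leading term divides it; move -\tfrac{129}{4} to the remainder.
  remainder -\tfrac{95}{4}x_2^{2} + 56x_2 - \tfrac{129}{4} ≠ 0; add h_3 = -\tfrac{95}{4}x_2^{2} + 56x_2 - \tfrac{129}{4} to the basis.

The other S-polynomials (S(f_1,h_3), S(f_2,h_3)) all reduce to 0 modulo the current basis, so we have a Gröbner basis.
Inter-reduce: drop elements whose leading term is divisible by another's, tail-reduce, and make monic.
Reduced Gröbner basis: {x_2^{2} - \tfrac{224}{95}x_2 + \tfrac{129}{95}, x_1 - 5x_2 + 6}.
Label its elements g_1 = x_2^{2} - \tfrac{224}{95}x_2 + \tfrac{129}{95}, g_2 = x_1 - 5x_2 + 6.

Reduce p = 6x_1^{2} - 7x_2^{2} + 4x_1 + \tfrac{268}{95}x_2 + \tfrac{207}{95} modulo G:
  leading term x_1^{2}: subtract (6x_1)·g_2 from 6x_1^{2} - 7x_2^{2} + 4x_1 + \tfrac{268}{95}x_2 + \tfrac{207}{95} → 30x_1x_2 - 7x_2^{2} - 32x_1 + \tfrac{268}{95}x_2 + \tfrac{207}{95}
  leading term x_1x_2: subtract (30x_2)·g_2 from 30x_1x_2 - 7x_2^{2} - 32x_1 + \tfrac{268}{95}x_2 + \tfrac{207}{95} → 143x_2^{2} - 32x_1 - \tfrac{16832}{95}x_2 + \tfrac{207}{95}
  leading term x_2^{2}: subtract (143)·g_1 from 143x_2^{2} - 32x_1 - \tfrac{16832}{95}x_2 + \tfrac{207}{95} → -32x_1 + 160x_2 - 192
  leading term x_1: subtract (-32)·g_2 from -32x_1 + 160x_2 - 192 → 0
  normal form = 0.
Since the normal form is 0, p ∈ I.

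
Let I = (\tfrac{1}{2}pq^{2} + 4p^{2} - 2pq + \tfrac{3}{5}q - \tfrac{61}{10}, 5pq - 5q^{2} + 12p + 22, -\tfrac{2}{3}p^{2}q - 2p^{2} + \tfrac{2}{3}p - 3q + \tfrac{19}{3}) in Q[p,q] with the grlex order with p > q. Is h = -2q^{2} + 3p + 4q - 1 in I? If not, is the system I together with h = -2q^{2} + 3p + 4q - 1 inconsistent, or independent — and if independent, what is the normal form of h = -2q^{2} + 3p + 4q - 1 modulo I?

First compute the reduced Gröbner basis of I by Buchberger's algorithm.
f_1 = \tfrac{1}{2}pq^{2} + 4p^{2} - 2pq + \tfrac{3}{5}q - \tfrac{61}{10}, LT = pq^{2}.
f_2 = 5pq - 5q^{2} + 12p + 22, LT = pq.
f_3 = -\tfrac{2}{3}p^{2}q - 2p^{2} + \tfrac{2}{3}p - 3q + \tfrac{19}{3}, LT = p^{2}q.

S(f_1,f_2): lcm = pq^{2}. S = q^{3} + 8p^{2} - \tfrac{32}{5}pq - \tfrac{16}{5}q - \tfrac{61}{5}.
  reduce S modulo (f_1, f_2, f_3):
  remainder q^{3} + 8p^{2} - \tfrac{32}{5}q^{2} + \tfrac{384}{25}p - \tfrac{16}{5}q + \tfrac{399}{25} ≠ 0; add k_4 = q^{3} + 8p^{2} - \tfrac{32}{5}q^{2} + \tfrac{384}{25}p - \tfrac{16}{5}q + \tfrac{399}{25} to the basis.

S(f_1,f_3): lcm = p^{2}q^{2}. S = 8p^{3} - 7p^{2}q + \tfrac{11}{5}pq - \tfrac{9}{2}q^{2} - \tfrac{61}{5}p + \tfrac{19}{2}q.
  reduce S modulo (f_1, f_2, f_3, k_4):
  remainder 8p^{3} + \tfrac{364}{5}p^{2} - \tfrac{303}{10}q^{2} + \tfrac{2013}{25}p + \tfrac{179}{10}q + \tfrac{703}{25} ≠ 0; add k_5 = 8p^{3} + \tfrac{364}{5}p^{2} - \tfrac{303}{10}q^{2} + \tfrac{2013}{25}p + \tfrac{179}{10}q + \tfrac{703}{25} to the basis.

S(f_2,f_3): lcm = p^{2}q. S = -pq^{2} - \tfrac{3}{5}p^{2} + \tfrac{27}{5}p - \tfrac{9}{2}q + \tfrac{19}{2}.
  reduce S modulo (f_1, f_2, f_3, k_4, k_5):
  remainder \tfrac{37}{5}p^{2} - 4q^{2} + 15p - \tfrac{33}{10}q + \tfrac{149}{10} ≠ 0; add k_6 = \tfrac{37}{5}p^{2} - 4q^{2} + 15p - \tfrac{33}{10}q + \tfrac{149}{10} to the basis.

S(f_1,k_4): lcm = pq^{3}. S = -8p^{3} + 8p^{2}q + \tfrac{12}{5}pq^{2} - \tfrac{384}{25}p^{2} + \tfrac{16}{5}pq + \tfrac{6}{5}q^{2} - \tfrac{399}{25}p - \tfrac{61}{5}q.
  reduce S modulo (f_1, f_2, f_3, k_4, k_5, k_6):
  remainder -\tfrac{3183}{370}q^{2} + \tfrac{12002}{925}p - \tfrac{9927}{370}q + \tfrac{44777}{925} ≠ 0; add k_7 = -\tfrac{3183}{370}q^{2} + \tfrac{12002}{925}p - \tfrac{9927}{370}q + \tfrac{44777}{925} to the basis.

S(f_3,k_4): lcm = p^{2}q^{3}. S = -8p^{4} + \tfrac{47}{5}p^{2}q^{2} - \tfrac{384}{25}p^{3} + \tfrac{16}{5}p^{2}q - pq^{2} + \tfrac{9}{2}q^{3} - \tfrac{399}{25}p^{2} - \tfrac{19}{2}q^{2}.
  reduce S modulo (f_1, f_2, f_3, k_4, k_5, k_6, k_7):
  remainder -\tfrac{78140599}{1326250}p + \tfrac{8758041}{265250}q - \tfrac{60965402}{663125} ≠ 0; add k_8 = -\tfrac{78140599}{1326250}p + \tfrac{8758041}{265250}q - \tfrac{60965402}{663125} to the basis.

S(f_1,k_5): lcm = p^{3}q^{2}. S = 8p^{4} - 4p^{3}q - \tfrac{91}{10}p^{2}q^{2} + \tfrac{303}{80}q^{4} + \tfrac{6}{5}p^{2}q - \tfrac{2013}{200}pq^{2} - \tfrac{179}{80}q^{3} - \tfrac{61}{5}p^{2} - \tfrac{703}{200}q^{2}.
  reduce S modulo (f_1, f_2, f_3, k_4, k_5, k_6, k_7, k_8):
  remainder -\tfrac{1196563764561}{31256239600}q + \tfrac{1196563764561}{31256239600} ≠ 0; add k_9 = -\tfrac{1196563764561}{31256239600}q + \tfrac{1196563764561}{31256239600} to the basis.

The other S-polynomials (S(f_2,k_4), S(f_2,k_5), S(f_3,k_5), S(k_4,k_5), S(f_1,k_6), S(f_2,k_6), S(f_3,k_6), S(k_4,k_6), S(k_5,k_6), S(f_1,k_7), S(f_2,k_7), S(f_3,k_7), S(k_4,k_7), S(k_5,k_7), S(k_6,k_7), S(f_1,k_8), S(f_2,k_8), S(f_3,k_8), S(k_4,k_8), S(k_5,k_8), S(k_6,k_8), S(k_7,k_8), S(f_1,k_9), S(f_2,k_9), S(f_3,k_9), S(k_4,k_9), S(k_5,k_9), S(k_6,k_9), S(k_7,k_9), S(k_8,k_9)) all reduce to 0 modulo the current basis, so we have a Gröbner basis.
Inter-reduce: drop elements whose leading term is divisible by another's, tail-reduce, and make monic.
Reduced Gröbner basis: {p + 1, q - 1}.
Label its elements g_1 = p + 1, g_2 = q - 1.

Reduce h = -2q^{2} + 3p + 4q - 1 modulo G:
  leading term q^{2}: subtract (-2q)·g_2 from -2q^{2} + 3p + 4q - 1 → 3p + 2q - 1
  leading term p: subtract (3)·g_1 from 3p + 2q - 1 → 2q - 4
  leading term q: subtract (2)·g_2 from 2q - 4 → -2
  leading term 1: no divisor's leading term divides it; move -2 to the remainder.
  normal form = -2.
The normal form is nonzero, so h ∉ I. Since h minus its normal form lies in I, I + (h) = I + (r) where r = -2; decide whether this ideal is the whole ring.
Here r = -2 is a nonzero constant, hence a unit: 1 ∈ I + (h), the Gröbner basis of I + (h) is {1}, and the enlarged system has no common solution — adjoining h is inconsistent.

Adjoining -2q^{2} + 3p + 4q - 1 makes the ideal the whole ring: the system is inconsistent.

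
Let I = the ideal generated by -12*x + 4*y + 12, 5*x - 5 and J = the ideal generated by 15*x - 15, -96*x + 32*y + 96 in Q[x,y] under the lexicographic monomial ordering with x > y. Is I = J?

Two ideals are equal iff their reduced Gröbner bases coincide (the reduced basis is unique for a fixed ordering).
Buchberger on the first generating set:
f_1 = -12*x + 4*y + 12, LT = x.
f_2 = 5*x - 5, LT = x.

S(f_1,f_2): lcm = x. S = -1/3*y.
  leading term y: no divisor's leading term divides it; move -1/3*y to the remainder.
  remainder -1/3*y ≠ 0; add g_3 = -1/3*y to the basis.

The other S-polynomials (S(f_1,g_3), S(f_2,g_3)) all reduce to 0 modulo the current basis, so we have a Gröbner basis.
Inter-reduce: drop elements whose leading term is divisible by another's, tail-reduce, and make monic.
Reduced Gröbner basis: {x - 1, y}.

Buchberger on the second generating set:
h_1 = 15*x - 15, LT = x.
h_2 = -96*x + 32*y + 96, LT = x.

S(h_1,h_2): lcm = x. S = 1/3*y.
  leading term y: no divisor's leading term divides it; move 1/3*y to the remainder.
  remainder 1/3*y ≠ 0; add k_3 = 1/3*y to the basis.

The other S-polynomials (S(h_1,k_3), S(h_2,k_3)) all reduce to 0 modulo the current basis, so we have a Gröbner basis.
Inter-reduce: drop elements whose leading term is divisible by another's, tail-reduce, and make monic.
Reduced Gröbner basis: {x - 1, y}.

The two bases agree; hence the ideals are identical.

Yes, the ideals are equal.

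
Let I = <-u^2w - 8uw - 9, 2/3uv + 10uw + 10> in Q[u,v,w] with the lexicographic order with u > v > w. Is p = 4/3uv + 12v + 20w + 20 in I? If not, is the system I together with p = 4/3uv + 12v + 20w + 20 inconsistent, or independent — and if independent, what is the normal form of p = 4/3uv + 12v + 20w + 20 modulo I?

4/3uv + 12v + 20w + 20 lies in I (it reduces to 0).

First compute the reduced Gröbner basis of I by Buchberger's algorithm.
f_1 = -u^2w - 8uw - 9, LT = u^2w.
f_2 = 2/3uv + 10uw + 10, LT = uv.

S(f_1,f_2): lcm = u^2vw. S = -15u^2w^2 + 8uvw - 15uw + 9v.
  reduce S modulo (f_1, f_2):
  remainder -15uw + 9v + 15w ≠ 0; add h_3 = -15uw + 9v + 15w to the basis.

S(f_2,h_3): lcm = uvw. S = 15uw^2 + 3/5v^2 + vw + 15w.
  reduce S modulo (f_1, f_2, h_3):
  remainder 3/5v^2 + 10vw + 15w^2 + 15w ≠ 0; add h_4 = 3/5v^2 + 10vw + 15w^2 + 15w to the basis.

The other S-polynomials (S(f_1,h_3), S(f_1,h_4), S(f_2,h_4), S(h_3,h_4)) all reduce to 0 modulo the current basis, so we have a Gröbner basis.
Inter-reduce: drop elements whose leading term is divisible by another's, tail-reduce, and make monic.
Reduced Gröbner basis: {uv + 9v + 15w + 15, uw - 3/5v - w, v^2 + 50/3vw + 25w^2 + 25w}.
Label its elements g_1 = uv + 9v + 15w + 15, g_2 = uw - 3/5v - w, g_3 = v^2 + 50/3vw + 25w^2 + 25w.

Reduce p = 4/3uv + 12v + 20w + 20 modulo G:
  leading term uv: subtract (4/3)·g_1 from 4/3uv + 12v + 20w + 20 → 0
  normal form = 0.
Since the normal form is 0, p ∈ I.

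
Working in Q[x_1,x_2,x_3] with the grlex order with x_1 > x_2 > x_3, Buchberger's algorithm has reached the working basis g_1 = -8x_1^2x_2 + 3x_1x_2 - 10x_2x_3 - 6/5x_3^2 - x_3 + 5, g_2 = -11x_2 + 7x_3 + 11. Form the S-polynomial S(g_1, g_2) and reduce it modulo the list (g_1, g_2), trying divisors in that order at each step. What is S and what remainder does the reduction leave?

S(g_1, g_2) = 7/11x_1^2x_3 + x_1^2 - 3/8x_1x_2 + 5/4x_2x_3 + 3/20x_3^2 + 1/8x_3 - 5/8; remainder on division = 7/11x_1^2x_3 + x_1^2 - 21/88x_1x_3 + 52/55x_3^2 - 3/8x_1 + 11/8x_3 - 5/8.

lcm(LM(g_1), LM(g_2)) = x_1^2x_2.
S = (lcm/LT(g_1))·g_1 − (lcm/LT(g_2))·g_2 = 7/11x_1^2x_3 + x_1^2 - 3/8x_1x_2 + 5/4x_2x_3 + 3/20x_3^2 + 1/8x_3 - 5/8.
Reduce S modulo (g_1, g_2) in that order:
  leading term x_1^2x_3: no divisor's leading term divides it; move 7/11x_1^2x_3 to the remainder.
  leading term x_1^2: no divisor's leading term divides it; move x_1^2 to the remainder.
  leading term x_1x_2: subtract (3/88x_1)·g_2 from -3/8x_1x_2 + 5/4x_2x_3 + 3/20x_3^2 + 1/8x_3 - 5/8 → -21/88x_1x_3 + 5/4x_2x_3 + 3/20x_3^2 - 3/8x_1 + 1/8x_3 - 5/8
  leading term x_1x_3: no divisor's leading term divides it; move -21/88x_1x_3 to the remainder.
  leading term x_2x_3: subtract (-5/44x_3)·g_2 from 5/4x_2x_3 + 3/20x_3^2 - 3/8x_1 + 1/8x_3 - 5/8 → 52/55x_3^2 - 3/8x_1 + 11/8x_3 - 5/8
  leading term x_3^2: no divisor's leading term divides it; move 52/55x_3^2 to the remainder.
  leading term x_1: no divisor's leading term divides it; move -3/8x_1 to the remainder.
  leading term x_3: no divisor's leading term divides it; move 11/8x_3 to the remainder.
  leading term 1: no divisor's leading term divides it; move -5/8 to the remainder.
The remainder 7/11x_1^2x_3 + x_1^2 - 21/88x_1x_3 + 52/55x_3^2 - 3/8x_1 + 11/8x_3 - 5/8 is nonzero, so it would be added as the next basis element.
An S-polynomial is built so that the two leading terms cancel; whether anything survives reduction is exactly the Gröbner-basis criterion.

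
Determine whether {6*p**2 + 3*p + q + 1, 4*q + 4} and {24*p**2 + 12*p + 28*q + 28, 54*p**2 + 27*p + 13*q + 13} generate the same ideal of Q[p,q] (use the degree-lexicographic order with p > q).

Yes, the ideals are equal.

Two ideals are equal iff their reduced Gröbner bases coincide (the reduced basis is unique for a fixed ordering).
Buchberger on the first generating set:
f_1 = 6*p**2 + 3*p + q + 1, LT = p**2.
f_2 = 4*q + 4, LT = q.

S(f_1,f_2): leading monomials are coprime, so the S-polynomial reduces to 0 (Buchberger's first criterion).
Every S-polynomial of the final basis reduces to 0, so we have a Gröbner basis.
Inter-reduce: drop elements whose leading term is divisible by another's, tail-reduce, and make monic.
Reduced Gröbner basis: {p**2 + 1/2*p, q + 1}.

Buchberger on the second generating set:
h_1 = 24*p**2 + 12*p + 28*q + 28, LT = p**2.
h_2 = 54*p**2 + 27*p + 13*q + 13, LT = p**2.

S(h_1,h_2): lcm = p**2. S = 25/27*q + 25/27.
  leading term q: no divisor's leading term divides it; move 25/27*q to the remainder.
  leading term 1: no divisor's leading term divides it; move 25/27 to the remainder.
  remainder 25/27*q + 25/27 ≠ 0; add k_3 = 25/27*q + 25/27 to the basis.

S(h_1,k_3): leading monomials are coprime, so the S-polynomial reduces to 0 (Buchberger's first criterion).
S(h_2,k_3): leading monomials are coprime, so the S-polynomial reduces to 0 (Buchberger's first criterion).
Every S-polynomial of the final basis reduces to 0, so we have a Gröbner basis.
Inter-reduce: drop elements whose leading term is divisible by another's, tail-reduce, and make monic.
Reduced Gröbner basis: {p**2 + 1/2*p, q + 1}.

The two bases agree; hence the ideals are identical.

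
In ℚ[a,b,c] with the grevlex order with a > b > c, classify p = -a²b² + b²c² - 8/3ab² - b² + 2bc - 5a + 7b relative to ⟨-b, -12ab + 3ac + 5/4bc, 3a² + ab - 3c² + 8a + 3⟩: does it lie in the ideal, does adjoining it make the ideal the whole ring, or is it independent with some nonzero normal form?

First compute the reduced Gröbner basis of I by Buchberger's algorithm.
f_1 = -b, LT = b.
f_2 = -12ab + 3ac + 5/4bc, LT = ab.
f_3 = 3a² + ab - 3c² + 8a + 3, LT = a².

S(f_1,f_2): lcm = ab. S = ¼ac + 5/48bc.
  leading term ac: no divisor's leading term divides it; move ¼ac to the remainder.
  leading term bc: subtract (-5/48c)·f_1 from 5/48bc → 0
  remainder ¼ac ≠ 0; add h_4 = ¼ac to the basis.

S(f_2,f_3): lcm = a²b. S = -⅓ab² - ¼a²c - 5/48abc + bc² - 8/3ab - b.
  leading term ab²: subtract (⅓ab)·f_1 from -⅓ab² - ¼a²c - 5/48abc + bc² - 8/3ab - b → -¼a²c - 5/48abc + bc² - 8/3ab - b
  leading term a²c: subtract (-1/12c)·f_3 from -¼a²c - 5/48abc + bc² - 8/3ab - b → -1/48abc + bc² - ¼c³ - 8/3ab + ⅔ac - b + ¼c
  leading term abc: subtract (1/48ac)·f_1 from -1/48abc + bc² - ¼c³ - 8/3ab + ⅔ac - b + ¼c → bc² - ¼c³ - 8/3ab + ⅔ac - b + ¼c
  leading term bc²: subtract (-c²)·f_1 from bc² - ¼c³ - 8/3ab + ⅔ac - b + ¼c → -¼c³ - 8/3ab + ⅔ac - b + ¼c
  leading term c³: no divisor's leading term divides it; move -¼c³ to the remainder.
  leading term ab: subtract (8/3a)·f_1 from -8/3ab + ⅔ac - b + ¼c → ⅔ac - b + ¼c
  leading term ac: subtract (8/3)·h_4 from ⅔ac - b + ¼c → -b + ¼c
  leading term b: subtract (1)·f_1 from -b + ¼c → ¼c
  leading term c: no divisor's leading term divides it; move ¼c to the remainder.
  remainder -¼c³ + ¼c ≠ 0; add h_5 = -¼c³ + ¼c to the basis.

The other S-polynomials (S(f_1,f_3), S(f_1,h_4), S(f_2,h_4), S(f_3,h_4), S(f_1,h_5), S(f_2,h_5), S(f_3,h_5), S(h_4,h_5)) all reduce to 0 modulo the current basis, so we have a Gröbner basis.
Inter-reduce: drop elements whose leading term is divisible by another's, tail-reduce, and make monic.
Reduced Gröbner basis: {c³ - c, a² - c² + 8/3a + 1, ac, b}.
Label its elements g_1 = c³ - c, g_2 = a² - c² + 8/3a + 1, g_3 = ac, g_4 = b.

Reduce p = -a²b² + b²c² - 8/3ab² - b² + 2bc - 5a + 7b modulo G:
  leading term a²b²: subtract (-b²)·g_2 from -a²b² + b²c² - 8/3ab² - b² + 2bc - 5a + 7b → 2bc - 5a + 7b
  leading term bc: subtract (2c)·g_4 from 2bc - 5a + 7b → -5a + 7b
  leading term a: no divisor's leading term divides it; move -5a to the remainder.
  leading term b: subtract (7)·g_4 from 7b → 0
  normal form = -5a.
The normal form is nonzero, so p ∉ I. Since p minus its normal form lies in I, I + (p) = I + (r) where r = -5a; decide whether this ideal is the whole ring.
Run Buchberger on G together with r (pairs among the g_i already reduce to 0 since G is a Gröbner basis):
g_1 = c³ - c, LT = c³.
g_2 = a² - c² + 8/3a + 1, LT = a².
g_3 = ac, LT = ac.
g_4 = b, LT = b.
r = -5a, LT = a.

S(g_2,r): lcm = a². S = -c² + 8/3a + 1.
  leading term c²: no divisor's leading term divides it; move -c² to the remainder.
  leading term a: subtract (-8/15)·r from 8/3a + 1 → 1
  leading term 1: no divisor's leading term divides it; move 1 to the remainder.
  remainder -c² + 1 ≠ 0; add m_6 = -c² + 1 to the basis.

The other S-polynomials (S(g_1,g_2), S(g_1,g_3), S(g_1,g_4), S(g_1,r), S(g_2,g_3), S(g_2,g_4), S(g_3,g_4), S(g_3,r), S(g_4,r), S(g_1,m_6), S(g_2,m_6), S(g_3,m_6), S(g_4,m_6), S(r,m_6)) all reduce to 0 modulo the current basis, so we have a Gröbner basis.
Inter-reduce: drop elements whose leading term is divisible by another's, tail-reduce, and make monic.
Reduced Gröbner basis: {c² - 1, a, b}.
The reduced Gröbner basis of I + (p) is {c² - 1, a, b} ≠ {1}, a proper ideal, so the enlarged system stays consistent: p is independent of I, with normal form -5a.

Ideal membership is decidable via reduction modulo a Gröbner basis.

-a²b² + b²c² - 8/3ab² - b² + 2bc - 5a + 7b is independent of I; its normal form modulo I is -5a.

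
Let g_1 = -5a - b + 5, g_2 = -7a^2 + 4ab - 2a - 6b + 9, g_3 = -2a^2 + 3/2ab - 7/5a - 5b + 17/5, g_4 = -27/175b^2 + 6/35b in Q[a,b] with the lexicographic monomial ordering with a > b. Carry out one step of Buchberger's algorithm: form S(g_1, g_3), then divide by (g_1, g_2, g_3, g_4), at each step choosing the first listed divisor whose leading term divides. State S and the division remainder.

S(g_1, g_3) = 19/20ab - 17/10a - 5/2b + 17/10; remainder on division = -1279/900b.

lcm(LM(g_1), LM(g_3)) = a^2.
S = (lcm/LT(g_1))·g_1 − (lcm/LT(g_3))·g_3 = 19/20ab - 17/10a - 5/2b + 17/10.
Reduce S modulo (g_1, g_2, g_3, g_4) in that order:
  leading term ab: subtract (-19/100b)·g_1 from 19/20ab - 17/10a - 5/2b + 17/10 → -17/10a - 19/100b^2 - 31/20b + 17/10
  leading term a: subtract (17/50)·g_1 from -17/10a - 19/100b^2 - 31/20b + 17/10 → -19/100b^2 - 121/100b
  leading term b^2: subtract (133/108)·g_4 from -19/100b^2 - 121/100b → -1279/900b
  leading term b: no divisor's leading term divides it; move -1279/900b to the remainder.
The remainder -1279/900b is nonzero, so it would be added as the next basis element.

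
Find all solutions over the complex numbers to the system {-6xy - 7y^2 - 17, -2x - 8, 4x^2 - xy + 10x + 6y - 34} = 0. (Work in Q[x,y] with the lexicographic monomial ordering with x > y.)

{(-4, 1)}

Compute a lex Gröbner basis by Buchberger's algorithm.
f_1 = -6xy - 7y^2 - 17, LT = xy.
f_2 = -2x - 8, LT = x.
f_3 = 4x^2 - xy + 10x + 6y - 34, LT = x^2.

S(f_1,f_2): lcm = xy. S = 7/6y^2 - 4y + 17/6.
  leading term y^2: no divisor's leading term divides it; move 7/6y^2 to the remainder.
  leading term y: no divisor's leading term divides it; move -4y to the remainder.
  leading term 1: no divisor's leading term divides it; move 17/6 to the remainder.
  remainder 7/6y^2 - 4y + 17/6 ≠ 0; add h_4 = 7/6y^2 - 4y + 17/6 to the basis.

S(f_1,f_3): lcm = x^2y. S = 17/12xy^2 - 5/2xy + 17/6x - 3/2y^2 + 17/2y.
  leading term xy^2: subtract (-17/72y)·f_1 from 17/12xy^2 - 5/2xy + 17/6x - 3/2y^2 + 17/2y → -5/2xy + 17/6x - 119/72y^3 - 3/2y^2 + 323/72y
  leading term xy: subtract (5/12)·f_1 from -5/2xy + 17/6x - 119/72y^3 - 3/2y^2 + 323/72y → 17/6x - 119/72y^3 + 17/12y^2 + 323/72y + 85/12
  leading term x: subtract (-17/12)·f_2 from 17/6x - 119/72y^3 + 17/12y^2 + 323/72y + 85/12 → -119/72y^3 + 17/12y^2 + 323/72y - 17/4
  leading term y^3: subtract (-17/12y)·h_4 from -119/72y^3 + 17/12y^2 + 323/72y - 17/4 → -17/4y^2 + 17/2y - 17/4
  leading term y^2: subtract (-51/14)·h_4 from -17/4y^2 + 17/2y - 17/4 → -85/14y + 85/14
  leading term y: no divisor's leading term divides it; move -85/14y to the remainder.
  leading term 1: no divisor's leading term divides it; move 85/14 to the remainder.
  remainder -85/14y + 85/14 ≠ 0; add h_5 = -85/14y + 85/14 to the basis.

S(f_2,f_3): lcm = x^2. S = 1/4xy + 3/2x - 3/2y + 17/2.
  leading term xy: subtract (-1/24)·f_1 from 1/4xy + 3/2x - 3/2y + 17/2 → 3/2x - 7/24y^2 - 3/2y + 187/24
  leading term x: subtract (-3/4)·f_2 from 3/2x - 7/24y^2 - 3/2y + 187/24 → -7/24y^2 - 3/2y + 43/24
  leading term y^2: subtract (-1/4)·h_4 from -7/24y^2 - 3/2y + 43/24 → -5/2y + 5/2
  leading term y: subtract (7/17)·h_5 from -5/2y + 5/2 → 0
  remainder 0.

S(f_1,h_4): lcm = xy^2. S = 24/7xy - 17/7x + 7/6y^3 + 17/6y.
  leading term xy: subtract (-4/7)·f_1 from 24/7xy - 17/7x + 7/6y^3 + 17/6y → -17/7x + 7/6y^3 - 4y^2 + 17/6y - 68/7
  leading term x: subtract (17/14)·f_2 from -17/7x + 7/6y^3 - 4y^2 + 17/6y - 68/7 → 7/6y^3 - 4y^2 + 17/6y
  leading term y^3: subtract (y)·h_4 from 7/6y^3 - 4y^2 + 17/6y → 0
  remainder 0.

S(f_2,h_4): leading monomials are coprime, so the S-polynomial reduces to 0 (Buchberger's first criterion).
S(f_3,h_4): leading monomials are coprime, so the S-polynomial reduces to 0 (Buchberger's first criterion).
S(f_1,h_5): lcm = xy. S = x + 7/6y^2 + 17/6.
  leading term x: subtract (-1/2)·f_2 from x + 7/6y^2 + 17/6 → 7/6y^2 - 7/6
  leading term y^2: subtract (1)·h_4 from 7/6y^2 - 7/6 → 4y - 4
  leading term y: subtract (-56/85)·h_5 from 4y - 4 → 0
  remainder 0.

S(f_2,h_5): leading monomials are coprime, so the S-polynomial reduces to 0 (Buchberger's first criterion).
S(f_3,h_5): leading monomials are coprime, so the S-polynomial reduces to 0 (Buchberger's first criterion).
S(h_4,h_5): lcm = y^2. S = -17/7y + 17/7.
  leading term y: subtract (2/5)·h_5 from -17/7y + 17/7 → 0
  remainder 0.

Every S-polynomial of the final basis reduces to 0, so we have a Gröbner basis.
Inter-reduce: drop elements whose leading term is divisible by another's, tail-reduce, and make monic.
Reduced Gröbner basis: {x + 4, y - 1}.

Elimination: the polynomial y - 1 lies in the elimination ideal for y, so y ∈ {1}. For each such y, the remaining basis elements (now univariate) give the rest of the solution.
  y = 1: the earlier basis element becomes x + 4 = 0, giving x = -4 — point (-4, 1).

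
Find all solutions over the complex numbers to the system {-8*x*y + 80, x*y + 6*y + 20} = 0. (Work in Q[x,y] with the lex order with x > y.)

{(-2, -5)}

Compute a lex Gröbner basis by Buchberger's algorithm.
f_1 = -8*x*y + 80, LT = x*y.
f_2 = x*y + 6*y + 20, LT = x*y.

S(f_1,f_2): lcm = x*y. S = -6*y - 30.
  leading term y: no divisor's leading term divides it; move -6*y to the remainder.
  leading term 1: no divisor's leading term divides it; move -30 to the remainder.
  remainder -6*y - 30 ≠ 0; add h_3 = -6*y - 30 to the basis.

S(f_1,h_3): lcm = x*y. S = -5*x - 10.
  leading term x: no divisor's leading term divides it; move -5*x to the remainder.
  leading term 1: no divisor's leading term divides it; move -10 to the remainder.
  remainder -5*x - 10 ≠ 0; add h_4 = -5*x - 10 to the basis.

The other S-polynomials (S(f_2,h_3), S(f_1,h_4), S(f_2,h_4), S(h_3,h_4)) all reduce to 0 modulo the current basis, so we have a Gröbner basis.
Inter-reduce: drop elements whose leading term is divisible by another's, tail-reduce, and make monic.
Reduced Gröbner basis: {x + 2, y + 5}.

Since the basis is lex-ordered, y + 5 is univariate in y. Its roots are {-5}. Back-substituting each root into the other basis elements fixes the other coordinates.
  y = -5: the earlier basis element becomes x + 2 = 0, giving x = -2 — point (-2, -5).
A lex Gröbner basis triangularizes the system, enabling back-substitution.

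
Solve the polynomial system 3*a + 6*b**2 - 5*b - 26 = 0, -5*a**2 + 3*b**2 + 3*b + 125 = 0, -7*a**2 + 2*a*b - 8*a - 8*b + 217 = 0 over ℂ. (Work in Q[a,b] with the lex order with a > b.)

{(5, -1)}

Compute a lex Gröbner basis by Buchberger's algorithm.
f_1 = 3*a + 6*b**2 - 5*b - 26, LT = a.
f_2 = -5*a**2 + 3*b**2 + 3*b + 125, LT = a**2.
f_3 = -7*a**2 + 2*a*b - 8*a - 8*b + 217, LT = a**2.

S(f_1,f_2): lcm = a**2. S = 2*a*b**2 - 5/3*a*b - 26/3*a + 3/5*b**2 + 3/5*b + 25.
  leading term a*b**2: subtract (2/3*b**2)·f_1 from 2*a*b**2 - 5/3*a*b - 26/3*a + 3/5*b**2 + 3/5*b + 25 → -5/3*a*b - 26/3*a - 4*b**4 + 10/3*b**3 + 269/15*b**2 + 3/5*b + 25
  leading term a*b: subtract (-5/9*b)·f_1 from -5/3*a*b - 26/3*a - 4*b**4 + 10/3*b**3 + 269/15*b**2 + 3/5*b + 25 → -26/3*a - 4*b**4 + 20/3*b**3 + 682/45*b**2 - 623/45*b + 25
  leading term a: subtract (-26/9)·f_1 from -26/3*a - 4*b**4 + 20/3*b**3 + 682/45*b**2 - 623/45*b + 25 → -4*b**4 + 20/3*b**3 + 1462/45*b**2 - 1273/45*b - 451/9
  leading term b**4: no divisor's leading term divides it; move -4*b**4 to the remainder.
  leading term b**3: no divisor's leading term divides it; move 20/3*b**3 to the remainder.
  leading term b**2: no divisor's leading term divides it; move 1462/45*b**2 to the remainder.
  leading term b: no divisor's leading term divides it; move -1273/45*b to the remainder.
  leading term 1: no divisor's leading term divides it; move -451/9 to the remainder.
  remainder -4*b**4 + 20/3*b**3 + 1462/45*b**2 - 1273/45*b - 451/9 ≠ 0; add h_4 = -4*b**4 + 20/3*b**3 + 1462/45*b**2 - 1273/45*b - 451/9 to the basis.

S(f_1,f_3): lcm = a**2. S = 2*a*b**2 - 29/21*a*b - 206/21*a - 8/7*b + 31.
  leading term a*b**2: subtract (2/3*b**2)·f_1 from 2*a*b**2 - 29/21*a*b - 206/21*a - 8/7*b + 31 → -29/21*a*b - 206/21*a - 4*b**4 + 10/3*b**3 + 52/3*b**2 - 8/7*b + 31
  leading term a*b: subtract (-29/63*b)·f_1 from -29/21*a*b - 206/21*a - 4*b**4 + 10/3*b**3 + 52/3*b**2 - 8/7*b + 31 → -206/21*a - 4*b**4 + 128/21*b**3 + 947/63*b**2 - 118/9*b + 31
  leading term a: subtract (-206/63)·f_1 from -206/21*a - 4*b**4 + 128/21*b**3 + 947/63*b**2 - 118/9*b + 31 → -4*b**4 + 128/21*b**3 + 2183/63*b**2 - 1856/63*b - 3403/63
  leading term b**4: subtract (1)·h_4 from -4*b**4 + 128/21*b**3 + 2183/63*b**2 - 1856/63*b - 3403/63 → -4/7*b**3 + 227/105*b**2 - 41/35*b - 82/21
  leading term b**3: no divisor's leading term divides it; move -4/7*b**3 to the remainder.
  leading term b**2: no divisor's leading term divides it; move 227/105*b**2 to the remainder.
  leading term b: no divisor's leading term divides it; move -41/35*b to the remainder.
  leading term 1: no divisor's leading term divides it; move -82/21 to the remainder.
  remainder -4/7*b**3 + 227/105*b**2 - 41/35*b - 82/21 ≠ 0; add h_5 = -4/7*b**3 + 227/105*b**2 - 41/35*b - 82/21 to the basis.

S(h_4,h_5): lcm = b**4. S = 127/60*b**3 - 1831/180*b**2 + 43/180*b + 451/36.
  leading term b**3: subtract (-889/240)·h_5 from 127/60*b**3 - 1831/180*b**2 + 43/180*b + 451/36 → -2597/1200*b**2 - 14761/3600*b - 697/360
  leading term b**2: no divisor's leading term divides it; move -2597/1200*b**2 to the remainder.
  leading term b: no divisor's leading term divides it; move -14761/3600*b to the remainder.
  leading term 1: no divisor's leading term divides it; move -697/360 to the remainder.
  remainder -2597/1200*b**2 - 14761/3600*b - 697/360 ≠ 0; add h_6 = -2597/1200*b**2 - 14761/3600*b - 697/360 to the basis.

S(h_4,h_6): lcm = b**4. S = -27746/7791*b**3 - 2107507/233730*b**2 + 1273/180*b + 451/36.
  leading term b**3: subtract (13873/2226)·h_5 from -27746/7791*b**3 - 2107507/233730*b**2 + 1273/180*b + 451/36 → -125159/5565*b**2 + 6718739/467460*b + 3446419/93492
  leading term b**2: subtract (10012720/963487)·h_6 from -125159/5565*b**2 + 6718739/467460*b + 3446419/93492 → 658836011/11561844*b + 658836011/11561844
  leading term b: no divisor's leading term divides it; move 658836011/11561844*b to the remainder.
  leading term 1: no divisor's leading term divides it; move 658836011/11561844 to the remainder.
  remainder 658836011/11561844*b + 658836011/11561844 ≠ 0; add h_7 = 658836011/11561844*b + 658836011/11561844 to the basis.

The other S-polynomials (S(f_2,f_3), S(f_1,h_4), S(f_2,h_4), S(f_3,h_4), S(f_1,h_5), S(f_2,h_5), S(f_3,h_5), S(f_1,h_6), S(f_2,h_6), S(f_3,h_6), S(h_5,h_6), S(f_1,h_7), S(f_2,h_7), S(f_3,h_7), S(h_4,h_7), S(h_5,h_7), S(h_6,h_7)) all reduce to 0 modulo the current basis, so we have a Gröbner basis.
Inter-reduce: drop elements whose leading term is divisible by another's, tail-reduce, and make monic.
Reduced Gröbner basis: {a - 5, b + 1}.

The lex basis is triangular: the last element involves only b. Solving b + 1 = 0 gives b ∈ {-1}; substituting each value into the earlier elements determines the remaining variables.
  b = -1: the earlier basis element becomes a - 5 = 0, giving a = 5 — point (5, -1).
Check: every point annihilates each of the original generators.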